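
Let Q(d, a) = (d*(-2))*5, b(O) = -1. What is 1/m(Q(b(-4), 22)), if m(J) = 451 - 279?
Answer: 1/172 ≈ 0.0058140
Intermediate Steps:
Q(d, a) = -10*d (Q(d, a) = -2*d*5 = -10*d)
m(J) = 172
1/m(Q(b(-4), 22)) = 1/172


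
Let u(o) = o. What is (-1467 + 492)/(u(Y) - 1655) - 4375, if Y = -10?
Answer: -485560/111 ≈ -4374.4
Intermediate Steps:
(-1467 + 492)/(u(Y) - 1655) - 4375 = (-1467 + 492)/(-10 - 1655) - 4375 = -975/(-1665) - 4375 = -975*(-1/1665) - 4375 = 65/111 - 4375 = -485560/111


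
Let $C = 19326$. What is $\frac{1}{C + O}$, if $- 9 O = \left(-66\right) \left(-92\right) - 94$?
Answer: $\frac{9}{167956} \approx 5.3585 \cdot 10^{-5}$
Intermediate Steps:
$O = - \frac{5978}{9}$ ($O = - \frac{\left(-66\right) \left(-92\right) - 94}{9} = - \frac{6072 - 94}{9} = \left(- \frac{1}{9}\right) 5978 = - \frac{5978}{9} \approx -664.22$)
$\frac{1}{C + O} = \frac{1}{19326 - \frac{5978}{9}} = \frac{1}{\frac{167956}{9}} = \frac{9}{167956}$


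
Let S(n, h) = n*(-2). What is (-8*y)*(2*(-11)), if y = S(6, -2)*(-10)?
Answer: 21120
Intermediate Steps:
S(n, h) = -2*n
y = 120 (y = -2*6*(-10) = -12*(-10) = 120)
(-8*y)*(2*(-11)) = (-8*120)*(2*(-11)) = -960*(-22) = 21120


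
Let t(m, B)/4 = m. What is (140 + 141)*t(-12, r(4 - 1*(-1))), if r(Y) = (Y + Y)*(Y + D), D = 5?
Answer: -13488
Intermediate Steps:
r(Y) = 2*Y*(5 + Y) (r(Y) = (Y + Y)*(Y + 5) = (2*Y)*(5 + Y) = 2*Y*(5 + Y))
t(m, B) = 4*m
(140 + 141)*t(-12, r(4 - 1*(-1))) = (140 + 141)*(4*(-12)) = 281*(-48) = -13488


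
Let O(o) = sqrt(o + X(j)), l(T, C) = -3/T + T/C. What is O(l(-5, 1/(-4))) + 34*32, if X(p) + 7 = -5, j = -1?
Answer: 1088 + sqrt(215)/5 ≈ 1090.9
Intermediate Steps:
X(p) = -12 (X(p) = -7 - 5 = -12)
O(o) = sqrt(-12 + o) (O(o) = sqrt(o - 12) = sqrt(-12 + o))
O(l(-5, 1/(-4))) + 34*32 = sqrt(-12 + (-3/(-5) - 5/(1/(-4)))) + 34*32 = sqrt(-12 + (-3*(-1/5) - 5/(-1/4))) + 1088 = sqrt(-12 + (3/5 - 5*(-4))) + 1088 = sqrt(-12 + (3/5 + 20)) + 1088 = sqrt(-12 + 103/5) + 1088 = sqrt(43/5) + 1088 = sqrt(215)/5 + 1088 = 1088 + sqrt(215)/5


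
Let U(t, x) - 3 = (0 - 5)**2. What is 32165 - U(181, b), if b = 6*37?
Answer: 32137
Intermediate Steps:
b = 222
U(t, x) = 28 (U(t, x) = 3 + (0 - 5)**2 = 3 + (-5)**2 = 3 + 25 = 28)
32165 - U(181, b) = 32165 - 1*28 = 32165 - 28 = 32137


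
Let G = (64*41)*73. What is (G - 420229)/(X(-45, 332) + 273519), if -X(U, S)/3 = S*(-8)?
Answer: -228677/281487 ≈ -0.81239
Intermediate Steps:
X(U, S) = 24*S (X(U, S) = -3*S*(-8) = -(-24)*S = 24*S)
G = 191552 (G = 2624*73 = 191552)
(G - 420229)/(X(-45, 332) + 273519) = (191552 - 420229)/(24*332 + 273519) = -228677/(7968 + 273519) = -228677/281487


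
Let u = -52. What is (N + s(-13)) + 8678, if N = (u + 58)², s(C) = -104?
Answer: 8610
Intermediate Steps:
N = 36 (N = (-52 + 58)² = 6² = 36)
(N + s(-13)) + 8678 = (36 - 104) + 8678 = -68 + 8678 = 8610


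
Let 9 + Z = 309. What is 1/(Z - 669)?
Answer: -1/369 ≈ -0.0027100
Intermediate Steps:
Z = 300 (Z = -9 + 309 = 300)
1/(Z - 669) = 1/(300 - 669) = 1/(-369) = -1/369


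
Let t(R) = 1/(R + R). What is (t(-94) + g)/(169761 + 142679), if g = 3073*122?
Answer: 70482327/58738720 ≈ 1.1999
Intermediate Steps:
g = 374906
t(R) = 1/(2*R)
(t(-94) + g)/(169761 + 142679) = ((½)/(-94) + 374906)/(169761 + 142679) = ((½)*(-1/94) + 374906)/312440 = (-1/188 + 374906)*(1/312440) = (70482327/188)*(1/312440) = 70482327/58738720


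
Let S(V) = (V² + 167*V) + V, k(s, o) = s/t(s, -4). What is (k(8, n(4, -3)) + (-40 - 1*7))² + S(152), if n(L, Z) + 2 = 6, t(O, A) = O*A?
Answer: 813961/16 ≈ 50873.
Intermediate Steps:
t(O, A) = A*O
n(L, Z) = 4 (n(L, Z) = -2 + 6 = 4)
k(s, o) = -¼ (k(s, o) = s/((-4*s)) = s*(-1/(4*s)) = -¼)
S(V) = V² + 168*V
(k(8, n(4, -3)) + (-40 - 1*7))² + S(152) = (-¼ + (-40 - 1*7))² + 152*(168 + 152) = (-¼ + (-40 - 7))² + 152*320 = (-¼ - 47)² + 48640 = (-189/4)² + 48640 = 35721/16 + 48640 = 813961/16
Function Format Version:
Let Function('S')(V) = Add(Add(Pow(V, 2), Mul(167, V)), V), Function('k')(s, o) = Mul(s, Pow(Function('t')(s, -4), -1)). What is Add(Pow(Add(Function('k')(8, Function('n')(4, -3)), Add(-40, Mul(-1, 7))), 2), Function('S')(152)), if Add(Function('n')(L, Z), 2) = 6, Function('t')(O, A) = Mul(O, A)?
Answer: Rational(813961, 16) ≈ 50873.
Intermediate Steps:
Function('t')(O, A) = Mul(A, O)
Function('n')(L, Z) = 4 (Function('n')(L, Z) = Add(-2, 6) = 4)
Function('k')(s, o) = Rational(-1, 4) (Function('k')(s, o) = Mul(s, Pow(Mul(-4, s), -1)) = Mul(s, Mul(Rational(-1, 4), Pow(s, -1))) = Rational(-1, 4))
Function('S')(V) = Add(Pow(V, 2), Mul(168, V))
Add(Pow(Add(Function('k')(8, Function('n')(4, -3)), Add(-40, Mul(-1, 7))), 2), Function('S')(152)) = Add(Pow(Add(Rational(-1, 4), Add(-40, Mul(-1, 7))), 2), Mul(152, Add(168, 152))) = Add(Pow(Add(Rational(-1, 4), Add(-40, -7)), 2), Mul(152, 320)) = Add(Pow(Add(Rational(-1, 4), -47), 2), 48640) = Add(Pow(Rational(-189, 4), 2), 48640) = Add(Rational(35721, 16), 48640) = Rational(813961, 16)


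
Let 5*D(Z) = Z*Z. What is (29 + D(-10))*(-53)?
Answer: -2597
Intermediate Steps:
D(Z) = Z**2/5 (D(Z) = (Z*Z)/5 = Z**2/5)
(29 + D(-10))*(-53) = (29 + (1/5)*(-10)**2)*(-53) = (29 + (1/5)*100)*(-53) = (29 + 20)*(-53) = 49*(-53) = -2597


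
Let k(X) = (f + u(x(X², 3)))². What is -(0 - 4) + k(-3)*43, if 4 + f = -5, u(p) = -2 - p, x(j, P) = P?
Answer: 8432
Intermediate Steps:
f = -9 (f = -4 - 5 = -9)
k(X) = 196 (k(X) = (-9 + (-2 - 1*3))² = (-9 + (-2 - 3))² = (-9 - 5)² = (-14)² = 196)
-(0 - 4) + k(-3)*43 = -(0 - 4) + 196*43 = -1*(-4) + 8428 = 4 + 8428 = 8432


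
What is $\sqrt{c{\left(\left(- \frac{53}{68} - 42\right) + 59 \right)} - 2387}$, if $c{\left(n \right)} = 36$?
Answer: $i \sqrt{2351} \approx 48.487 i$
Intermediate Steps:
$\sqrt{c{\left(\left(- \frac{53}{68} - 42\right) + 59 \right)} - 2387} = \sqrt{36 - 2387} = \sqrt{-2351} = i \sqrt{2351}$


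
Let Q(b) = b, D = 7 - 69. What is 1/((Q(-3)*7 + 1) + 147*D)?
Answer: -1/9134 ≈ -0.00010948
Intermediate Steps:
D = -62
1/((Q(-3)*7 + 1) + 147*D) = 1/((-3*7 + 1) + 147*(-62)) = 1/((-21 + 1) - 9114) = 1/(-20 - 9114) = 1/(-9134) = -1/9134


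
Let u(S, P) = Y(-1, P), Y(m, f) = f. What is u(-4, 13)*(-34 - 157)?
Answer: -2483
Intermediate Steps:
u(S, P) = P
u(-4, 13)*(-34 - 157) = 13*(-34 - 157) = 13*(-191) = -2483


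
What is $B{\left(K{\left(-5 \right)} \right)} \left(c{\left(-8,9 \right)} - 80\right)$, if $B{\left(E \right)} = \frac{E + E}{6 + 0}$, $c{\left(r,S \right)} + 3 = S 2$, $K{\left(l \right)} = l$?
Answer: $\frac{325}{3} \approx 108.33$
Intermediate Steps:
$c{\left(r,S \right)} = -3 + 2 S$ ($c{\left(r,S \right)} = -3 + S 2 = -3 + 2 S$)
$B{\left(E \right)} = \frac{E}{3}$ ($B{\left(E \right)} = \frac{2 E}{6} = 2 E \frac{1}{6} = \frac{E}{3}$)
$B{\left(K{\left(-5 \right)} \right)} \left(c{\left(-8,9 \right)} - 80\right) = \frac{1}{3} \left(-5\right) \left(\left(-3 + 2 \cdot 9\right) - 80\right) = - \frac{5 \left(\left(-3 + 18\right) - 80\right)}{3} = - \frac{5 \left(15 - 80\right)}{3} = \left(- \frac{5}{3}\right) \left(-65\right) = \frac{325}{3}$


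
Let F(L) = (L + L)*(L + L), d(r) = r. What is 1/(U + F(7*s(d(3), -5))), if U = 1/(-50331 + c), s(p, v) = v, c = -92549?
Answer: 142880/700111999 ≈ 0.00020408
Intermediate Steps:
F(L) = 4*L² (F(L) = (2*L)*(2*L) = 4*L²)
U = -1/142880 (U = 1/(-50331 - 92549) = 1/(-142880) = -1/142880 ≈ -6.9989e-6)
1/(U + F(7*s(d(3), -5))) = 1/(-1/142880 + 4*(7*(-5))²) = 1/(-1/142880 + 4*(-35)²) = 1/(-1/142880 + 4*1225) = 1/(-1/142880 + 4900) = 1/(700111999/142880) = 142880/700111999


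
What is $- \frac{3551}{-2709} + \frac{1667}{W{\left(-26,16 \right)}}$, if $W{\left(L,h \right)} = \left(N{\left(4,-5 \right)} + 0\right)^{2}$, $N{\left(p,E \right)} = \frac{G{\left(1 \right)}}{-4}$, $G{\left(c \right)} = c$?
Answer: $\frac{72257999}{2709} \approx 26673.0$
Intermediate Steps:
$N{\left(p,E \right)} = - \frac{1}{4}$ ($N{\left(p,E \right)} = 1 \frac{1}{-4} = 1 \left(- \frac{1}{4}\right) = - \frac{1}{4}$)
$W{\left(L,h \right)} = \frac{1}{16}$ ($W{\left(L,h \right)} = \left(- \frac{1}{4} + 0\right)^{2} = \left(- \frac{1}{4}\right)^{2} = \frac{1}{16}$)
$- \frac{3551}{-2709} + \frac{1667}{W{\left(-26,16 \right)}} = - \frac{3551}{-2709} + 1667 \frac{1}{\frac{1}{16}} = \left(-3551\right) \left(- \frac{1}{2709}\right) + 1667 \cdot 16 = \frac{3551}{2709} + 26672 = \frac{72257999}{2709}$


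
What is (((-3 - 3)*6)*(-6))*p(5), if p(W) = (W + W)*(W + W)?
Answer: 21600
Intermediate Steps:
p(W) = 4*W² (p(W) = (2*W)*(2*W) = 4*W²)
(((-3 - 3)*6)*(-6))*p(5) = (((-3 - 3)*6)*(-6))*(4*5²) = (-6*6*(-6))*(4*25) = -36*(-6)*100 = 216*100 = 21600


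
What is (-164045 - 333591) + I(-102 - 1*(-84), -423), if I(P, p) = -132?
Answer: -497768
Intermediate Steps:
(-164045 - 333591) + I(-102 - 1*(-84), -423) = (-164045 - 333591) - 132 = -497636 - 132 = -497768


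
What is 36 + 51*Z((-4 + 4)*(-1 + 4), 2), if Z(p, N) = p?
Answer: 36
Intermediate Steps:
36 + 51*Z((-4 + 4)*(-1 + 4), 2) = 36 + 51*((-4 + 4)*(-1 + 4)) = 36 + 51*(0*3) = 36 + 51*0 = 36 + 0 = 36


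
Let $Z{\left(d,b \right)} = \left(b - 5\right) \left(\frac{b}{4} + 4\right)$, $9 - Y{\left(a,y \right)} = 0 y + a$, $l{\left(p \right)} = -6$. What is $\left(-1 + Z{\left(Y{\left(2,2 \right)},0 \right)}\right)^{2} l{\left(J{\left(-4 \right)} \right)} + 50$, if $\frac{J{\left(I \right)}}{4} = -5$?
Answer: $-2596$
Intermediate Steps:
$J{\left(I \right)} = -20$ ($J{\left(I \right)} = 4 \left(-5\right) = -20$)
$Y{\left(a,y \right)} = 9 - a$ ($Y{\left(a,y \right)} = 9 - \left(0 y + a\right) = 9 - \left(0 + a\right) = 9 - a$)
$Z{\left(d,b \right)} = \left(-5 + b\right) \left(4 + \frac{b}{4}\right)$ ($Z{\left(d,b \right)} = \left(-5 + b\right) \left(b \frac{1}{4} + 4\right) = \left(-5 + b\right) \left(\frac{b}{4} + 4\right) = \left(-5 + b\right) \left(4 + \frac{b}{4}\right)$)
$\left(-1 + Z{\left(Y{\left(2,2 \right)},0 \right)}\right)^{2} l{\left(J{\left(-4 \right)} \right)} + 50 = \left(-1 + \left(-20 + \frac{0^{2}}{4} + \frac{11}{4} \cdot 0\right)\right)^{2} \left(-6\right) + 50 = \left(-1 + \left(-20 + \frac{1}{4} \cdot 0 + 0\right)\right)^{2} \left(-6\right) + 50 = \left(-1 + \left(-20 + 0 + 0\right)\right)^{2} \left(-6\right) + 50 = \left(-1 - 20\right)^{2} \left(-6\right) + 50 = \left(-21\right)^{2} \left(-6\right) + 50 = 441 \left(-6\right) + 50 = -2646 + 50 = -2596$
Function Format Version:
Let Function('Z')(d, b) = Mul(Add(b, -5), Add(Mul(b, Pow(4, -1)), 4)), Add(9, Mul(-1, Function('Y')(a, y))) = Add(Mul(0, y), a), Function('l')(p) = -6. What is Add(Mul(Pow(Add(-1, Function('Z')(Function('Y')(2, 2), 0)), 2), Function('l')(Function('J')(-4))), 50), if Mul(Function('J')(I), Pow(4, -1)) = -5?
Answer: -2596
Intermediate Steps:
Function('J')(I) = -20 (Function('J')(I) = Mul(4, -5) = -20)
Function('Y')(a, y) = Add(9, Mul(-1, a)) (Function('Y')(a, y) = Add(9, Mul(-1, Add(Mul(0, y), a))) = Add(9, Mul(-1, Add(0, a))) = Add(9, Mul(-1, a)))
Function('Z')(d, b) = Mul(Add(-5, b), Add(4, Mul(Rational(1, 4), b))) (Function('Z')(d, b) = Mul(Add(-5, b), Add(Mul(b, Rational(1, 4)), 4)) = Mul(Add(-5, b), Add(Mul(Rational(1, 4), b), 4)) = Mul(Add(-5, b), Add(4, Mul(Rational(1, 4), b))))
Add(Mul(Pow(Add(-1, Function('Z')(Function('Y')(2, 2), 0)), 2), Function('l')(Function('J')(-4))), 50) = Add(Mul(Pow(Add(-1, Add(-20, Mul(Rational(1, 4), Pow(0, 2)), Mul(Rational(11, 4), 0))), 2), -6), 50) = Add(Mul(Pow(Add(-1, Add(-20, Mul(Rational(1, 4), 0), 0)), 2), -6), 50) = Add(Mul(Pow(Add(-1, Add(-20, 0, 0)), 2), -6), 50) = Add(Mul(Pow(Add(-1, -20), 2), -6), 50) = Add(Mul(Pow(-21, 2), -6), 50) = Add(Mul(441, -6), 50) = Add(-2646, 50) = -2596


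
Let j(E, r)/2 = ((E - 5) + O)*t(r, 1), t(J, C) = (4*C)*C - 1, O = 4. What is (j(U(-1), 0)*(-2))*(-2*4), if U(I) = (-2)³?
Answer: -864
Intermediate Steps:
t(J, C) = -1 + 4*C² (t(J, C) = 4*C² - 1 = -1 + 4*C²)
U(I) = -8
j(E, r) = -6 + 6*E (j(E, r) = 2*(((E - 5) + 4)*(-1 + 4*1²)) = 2*(((-5 + E) + 4)*(-1 + 4*1)) = 2*((-1 + E)*(-1 + 4)) = 2*((-1 + E)*3) = 2*(-3 + 3*E) = -6 + 6*E)
(j(U(-1), 0)*(-2))*(-2*4) = ((-6 + 6*(-8))*(-2))*(-2*4) = ((-6 - 48)*(-2))*(-8) = -54*(-2)*(-8) = 108*(-8) = -864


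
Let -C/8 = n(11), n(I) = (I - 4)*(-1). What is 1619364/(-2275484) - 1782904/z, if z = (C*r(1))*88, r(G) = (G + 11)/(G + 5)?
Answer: -127279061785/700849072 ≈ -181.61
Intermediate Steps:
n(I) = 4 - I (n(I) = (-4 + I)*(-1) = 4 - I)
C = 56 (C = -8*(4 - 1*11) = -8*(4 - 11) = -8*(-7) = 56)
r(G) = (11 + G)/(5 + G)
z = 9856 (z = (56*((11 + 1)/(5 + 1)))*88 = (56*(12/6))*88 = (56*((⅙)*12))*88 = (56*2)*88 = 112*88 = 9856)
1619364/(-2275484) - 1782904/z = 1619364/(-2275484) - 1782904/9856 = 1619364*(-1/2275484) - 1782904*1/9856 = -404841/568871 - 222863/1232 = -127279061785/700849072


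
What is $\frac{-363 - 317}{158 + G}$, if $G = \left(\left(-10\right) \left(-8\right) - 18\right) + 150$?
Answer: $- \frac{68}{37} \approx -1.8378$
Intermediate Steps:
$G = 212$ ($G = \left(80 - 18\right) + 150 = 62 + 150 = 212$)
$\frac{-363 - 317}{158 + G} = \frac{-363 - 317}{158 + 212} = - \frac{680}{370} = \left(-680\right) \frac{1}{370} = - \frac{68}{37}$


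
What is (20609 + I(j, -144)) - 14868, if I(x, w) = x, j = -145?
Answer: 5596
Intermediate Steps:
(20609 + I(j, -144)) - 14868 = (20609 - 145) - 14868 = 20464 - 14868 = 5596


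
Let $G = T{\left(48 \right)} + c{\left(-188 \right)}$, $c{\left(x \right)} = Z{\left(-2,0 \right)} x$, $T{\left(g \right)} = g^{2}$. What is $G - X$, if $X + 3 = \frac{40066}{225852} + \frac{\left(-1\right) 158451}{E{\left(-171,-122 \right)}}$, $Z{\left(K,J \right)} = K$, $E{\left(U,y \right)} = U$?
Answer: $\frac{3768110561}{2145594} \approx 1756.2$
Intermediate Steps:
$X = \frac{1982081359}{2145594}$ ($X = -3 + \left(\frac{40066}{225852} + \frac{\left(-1\right) 158451}{-171}\right) = -3 + \left(40066 \cdot \frac{1}{225852} - - \frac{52817}{57}\right) = -3 + \left(\frac{20033}{112926} + \frac{52817}{57}\right) = -3 + \frac{1988518141}{2145594} = \frac{1982081359}{2145594} \approx 923.79$)
$c{\left(x \right)} = - 2 x$
$G = 2680$ ($G = 48^{2} - -376 = 2304 + 376 = 2680$)
$G - X = 2680 - \frac{1982081359}{2145594} = \frac{3768110561}{2145594}$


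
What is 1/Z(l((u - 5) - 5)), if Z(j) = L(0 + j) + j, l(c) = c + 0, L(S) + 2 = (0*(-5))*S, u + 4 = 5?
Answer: -1/11 ≈ -0.090909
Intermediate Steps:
u = 1 (u = -4 + 5 = 1)
L(S) = -2 (L(S) = -2 + (0*(-5))*S = -2 + 0*S = -2 + 0 = -2)
l(c) = c
Z(j) = -2 + j
1/Z(l((u - 5) - 5)) = 1/(-2 + ((1 - 5) - 5)) = 1/(-2 + (-4 - 5)) = 1/(-2 - 9) = 1/(-11) = -1/11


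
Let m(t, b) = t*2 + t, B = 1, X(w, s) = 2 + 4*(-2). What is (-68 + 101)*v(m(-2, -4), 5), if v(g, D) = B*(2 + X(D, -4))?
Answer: -132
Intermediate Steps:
X(w, s) = -6 (X(w, s) = 2 - 8 = -6)
m(t, b) = 3*t (m(t, b) = 2*t + t = 3*t)
v(g, D) = -4 (v(g, D) = 1*(2 - 6) = 1*(-4) = -4)
(-68 + 101)*v(m(-2, -4), 5) = (-68 + 101)*(-4) = 33*(-4) = -132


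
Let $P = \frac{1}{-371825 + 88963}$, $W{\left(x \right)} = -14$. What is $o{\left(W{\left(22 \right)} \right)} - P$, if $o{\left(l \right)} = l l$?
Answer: $\frac{55440953}{282862} \approx 196.0$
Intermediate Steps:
$o{\left(l \right)} = l^{2}$
$P = - \frac{1}{282862}$ ($P = \frac{1}{-282862} = - \frac{1}{282862} \approx -3.5353 \cdot 10^{-6}$)
$o{\left(W{\left(22 \right)} \right)} - P = \left(-14\right)^{2} - - \frac{1}{282862} = 196 + \frac{1}{282862} = \frac{55440953}{282862}$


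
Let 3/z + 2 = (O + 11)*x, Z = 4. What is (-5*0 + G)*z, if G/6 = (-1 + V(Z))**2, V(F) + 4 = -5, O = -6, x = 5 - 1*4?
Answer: 600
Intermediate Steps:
x = 1 (x = 5 - 4 = 1)
V(F) = -9 (V(F) = -4 - 5 = -9)
z = 1 (z = 3/(-2 + (-6 + 11)*1) = 3/(-2 + 5*1) = 3/(-2 + 5) = 3/3 = 3*(1/3) = 1)
G = 600 (G = 6*(-1 - 9)**2 = 6*(-10)**2 = 6*100 = 600)
(-5*0 + G)*z = (-5*0 + 600)*1 = (0 + 600)*1 = 600*1 = 600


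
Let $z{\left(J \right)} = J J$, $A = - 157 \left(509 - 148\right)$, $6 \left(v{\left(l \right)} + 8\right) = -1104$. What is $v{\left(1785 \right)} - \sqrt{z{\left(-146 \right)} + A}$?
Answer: $-192 - 3 i \sqrt{3929} \approx -192.0 - 188.05 i$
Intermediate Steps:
$v{\left(l \right)} = -192$ ($v{\left(l \right)} = -8 + \frac{1}{6} \left(-1104\right) = -8 - 184 = -192$)
$A = -56677$ ($A = \left(-157\right) 361 = -56677$)
$z{\left(J \right)} = J^{2}$
$v{\left(1785 \right)} - \sqrt{z{\left(-146 \right)} + A} = -192 - \sqrt{\left(-146\right)^{2} - 56677} = -192 - \sqrt{21316 - 56677} = -192 - \sqrt{-35361} = -192 - 3 i \sqrt{3929}$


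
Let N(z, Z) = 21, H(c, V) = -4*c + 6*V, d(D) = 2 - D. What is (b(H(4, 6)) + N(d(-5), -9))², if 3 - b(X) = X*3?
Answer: 1296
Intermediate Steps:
b(X) = 3 - 3*X (b(X) = 3 - X*3 = 3 - 3*X)
(b(H(4, 6)) + N(d(-5), -9))² = ((3 - 3*(-4*4 + 6*6)) + 21)² = ((3 - 3*(-16 + 36)) + 21)² = ((3 - 3*20) + 21)² = ((3 - 60) + 21)² = (-57 + 21)² = (-36)² = 1296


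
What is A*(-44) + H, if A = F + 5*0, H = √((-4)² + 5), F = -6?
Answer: 264 + √21 ≈ 268.58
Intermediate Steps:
H = √21 (H = √(16 + 5) = √21 ≈ 4.5826)
A = -6 (A = -6 + 5*0 = -6 + 0 = -6)
A*(-44) + H = -6*(-44) + √21 = 264 + √21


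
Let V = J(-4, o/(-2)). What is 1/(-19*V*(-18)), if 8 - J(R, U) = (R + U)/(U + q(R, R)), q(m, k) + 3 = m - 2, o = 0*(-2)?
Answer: 1/2584 ≈ 0.00038700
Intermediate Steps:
o = 0
q(m, k) = -5 + m (q(m, k) = -3 + (m - 2) = -3 + (-2 + m) = -5 + m)
J(R, U) = 8 - (R + U)/(-5 + R + U) (J(R, U) = 8 - (R + U)/(U + (-5 + R)) = 8 - (R + U)/(-5 + R + U))
V = 68/9 (V = (-40 + 7*(-4) + 7*(0/(-2)))/(-5 - 4 + 0/(-2)) = (-40 - 28 + 7*(0*(-½)))/(-5 - 4 + 0*(-½)) = (-40 - 28 + 7*0)/(-5 - 4 + 0) = (-40 - 28 + 0)/(-9) = -⅑*(-68) = 68/9 ≈ 7.5556)
1/(-19*V*(-18)) = 1/(-19*68/9*(-18)) = 1/(-1292/9*(-18)) = 1/2584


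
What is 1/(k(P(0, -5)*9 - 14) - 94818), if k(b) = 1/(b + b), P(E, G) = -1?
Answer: -46/4361629 ≈ -1.0547e-5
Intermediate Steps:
k(b) = 1/(2*b)
1/(k(P(0, -5)*9 - 14) - 94818) = 1/(1/(2*(-1*9 - 14)) - 94818) = 1/(1/(2*(-9 - 14)) - 94818) = 1/((½)/(-23) - 94818) = 1/((½)*(-1/23) - 94818) = 1/(-1/46 - 94818) = 1/(-4361629/46) = -46/4361629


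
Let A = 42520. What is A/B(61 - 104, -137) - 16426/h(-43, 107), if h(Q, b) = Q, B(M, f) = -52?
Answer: -5664/13 ≈ -435.69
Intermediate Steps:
A/B(61 - 104, -137) - 16426/h(-43, 107) = 42520/(-52) - 16426/(-43) = 42520*(-1/52) - 16426*(-1/43) = -10630/13 + 382 = -5664/13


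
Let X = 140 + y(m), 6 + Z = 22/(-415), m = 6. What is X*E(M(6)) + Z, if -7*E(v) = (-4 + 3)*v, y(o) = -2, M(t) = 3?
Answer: 154226/2905 ≈ 53.090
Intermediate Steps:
E(v) = v/7 (E(v) = -(-4 + 3)*v/7 = -(-1)*v/7 = v/7)
Z = -2512/415 (Z = -6 + 22/(-415) = -6 + 22*(-1/415) = -6 - 22/415 = -2512/415 ≈ -6.0530)
X = 138 (X = 140 - 2 = 138)
X*E(M(6)) + Z = 138*((⅐)*3) - 2512/415 = 138*(3/7) - 2512/415 = 414/7 - 2512/415 = 154226/2905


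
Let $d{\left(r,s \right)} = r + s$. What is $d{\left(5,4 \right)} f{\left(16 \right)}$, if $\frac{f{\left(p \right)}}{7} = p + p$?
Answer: $2016$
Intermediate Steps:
$f{\left(p \right)} = 14 p$ ($f{\left(p \right)} = 7 \left(p + p\right) = 7 \cdot 2 p = 14 p$)
$d{\left(5,4 \right)} f{\left(16 \right)} = \left(5 + 4\right) 14 \cdot 16 = 9 \cdot 224 = 2016$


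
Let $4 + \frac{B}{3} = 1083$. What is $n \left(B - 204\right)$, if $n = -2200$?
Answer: $-6672600$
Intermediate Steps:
$B = 3237$ ($B = -12 + 3 \cdot 1083 = -12 + 3249 = 3237$)
$n \left(B - 204\right) = - 2200 \left(3237 - 204\right) = \left(-2200\right) 3033 = -6672600$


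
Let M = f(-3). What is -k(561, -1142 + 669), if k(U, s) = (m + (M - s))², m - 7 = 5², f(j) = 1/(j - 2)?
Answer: -6370576/25 ≈ -2.5482e+5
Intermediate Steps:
f(j) = 1/(-2 + j)
M = -⅕ (M = 1/(-2 - 3) = 1/(-5) = -⅕ ≈ -0.20000)
m = 32 (m = 7 + 5² = 7 + 25 = 32)
k(U, s) = (159/5 - s)² (k(U, s) = (32 + (-⅕ - s))² = (159/5 - s)²)
-k(561, -1142 + 669) = -(-159 + 5*(-1142 + 669))²/25 = -(-159 + 5*(-473))²/25 = -(-159 - 2365)²/25 = -(-2524)²/25 = -6370576/25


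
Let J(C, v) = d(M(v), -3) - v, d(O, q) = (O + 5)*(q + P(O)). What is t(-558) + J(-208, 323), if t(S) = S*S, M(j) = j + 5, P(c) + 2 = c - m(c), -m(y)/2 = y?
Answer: 637048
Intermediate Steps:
m(y) = -2*y
P(c) = -2 + 3*c (P(c) = -2 + (c - (-2)*c) = -2 + (c + 2*c) = -2 + 3*c)
M(j) = 5 + j
t(S) = S**2
d(O, q) = (5 + O)*(-2 + q + 3*O) (d(O, q) = (O + 5)*(q + (-2 + 3*O)) = (5 + O)*(-2 + q + 3*O))
J(C, v) = 25 + 3*(5 + v)**2 + 9*v (J(C, v) = (-10 + 3*(5 + v)**2 + 5*(-3) + 13*(5 + v) + (5 + v)*(-3)) - v = (-10 + 3*(5 + v)**2 - 15 + (65 + 13*v) + (-15 - 3*v)) - v = (25 + 3*(5 + v)**2 + 10*v) - v = 25 + 3*(5 + v)**2 + 9*v)
t(-558) + J(-208, 323) = (-558)**2 + (100 + 3*323**2 + 39*323) = 311364 + (100 + 3*104329 + 12597) = 311364 + (100 + 312987 + 12597) = 311364 + 325684 = 637048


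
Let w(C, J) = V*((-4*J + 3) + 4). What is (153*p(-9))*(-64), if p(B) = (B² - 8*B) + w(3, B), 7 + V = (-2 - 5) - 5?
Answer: 6501888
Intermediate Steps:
V = -19 (V = -7 + ((-2 - 5) - 5) = -7 + (-7 - 5) = -7 - 12 = -19)
w(C, J) = -133 + 76*J (w(C, J) = -19*((-4*J + 3) + 4) = -19*((3 - 4*J) + 4) = -19*(7 - 4*J) = -133 + 76*J)
p(B) = -133 + B² + 68*B (p(B) = (B² - 8*B) + (-133 + 76*B) = -133 + B² + 68*B)
(153*p(-9))*(-64) = (153*(-133 + (-9)² + 68*(-9)))*(-64) = (153*(-133 + 81 - 612))*(-64) = (153*(-664))*(-64) = -101592*(-64) = 6501888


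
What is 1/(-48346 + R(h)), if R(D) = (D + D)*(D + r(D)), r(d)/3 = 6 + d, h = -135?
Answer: 1/92594 ≈ 1.0800e-5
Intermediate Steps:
r(d) = 18 + 3*d (r(d) = 3*(6 + d) = 18 + 3*d)
R(D) = 2*D*(18 + 4*D) (R(D) = (D + D)*(D + (18 + 3*D)) = (2*D)*(18 + 4*D) = 2*D*(18 + 4*D))
1/(-48346 + R(h)) = 1/(-48346 + 4*(-135)*(9 + 2*(-135))) = 1/(-48346 + 4*(-135)*(9 - 270)) = 1/(-48346 + 4*(-135)*(-261)) = 1/(-48346 + 140940) = 1/92594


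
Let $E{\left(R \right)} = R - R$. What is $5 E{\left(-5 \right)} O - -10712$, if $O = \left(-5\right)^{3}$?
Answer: $10712$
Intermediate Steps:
$E{\left(R \right)} = 0$
$O = -125$
$5 E{\left(-5 \right)} O - -10712 = 5 \cdot 0 \left(-125\right) - -10712 = 0 \left(-125\right) + 10712 = 0 + 10712 = 10712$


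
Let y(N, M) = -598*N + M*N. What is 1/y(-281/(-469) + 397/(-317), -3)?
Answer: 148673/58366716 ≈ 0.0025472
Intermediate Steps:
1/y(-281/(-469) + 397/(-317), -3) = 1/((-281/(-469) + 397/(-317))*(-598 - 3)) = 1/((-281*(-1/469) + 397*(-1/317))*(-601)) = 1/((281/469 - 397/317)*(-601)) = 1/(-97116/148673*(-601)) = 1/(58366716/148673) = 148673/58366716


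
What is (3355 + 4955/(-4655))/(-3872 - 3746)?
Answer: -1561257/3546179 ≈ -0.44026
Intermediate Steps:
(3355 + 4955/(-4655))/(-3872 - 3746) = (3355 + 4955*(-1/4655))/(-7618) = (3355 - 991/931)*(-1/7618) = (3122514/931)*(-1/7618) = -1561257/3546179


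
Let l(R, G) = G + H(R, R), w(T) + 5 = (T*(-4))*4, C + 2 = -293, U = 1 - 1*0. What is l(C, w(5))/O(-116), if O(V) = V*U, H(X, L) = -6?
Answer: 91/116 ≈ 0.78448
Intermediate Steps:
U = 1 (U = 1 + 0 = 1)
C = -295 (C = -2 - 293 = -295)
w(T) = -5 - 16*T (w(T) = -5 + (T*(-4))*4 = -5 - 4*T*4 = -5 - 16*T)
O(V) = V (O(V) = V*1 = V)
l(R, G) = -6 + G (l(R, G) = G - 6 = -6 + G)
l(C, w(5))/O(-116) = (-6 + (-5 - 16*5))/(-116) = (-6 + (-5 - 80))*(-1/116) = (-6 - 85)*(-1/116) = -91*(-1/116) = 91/116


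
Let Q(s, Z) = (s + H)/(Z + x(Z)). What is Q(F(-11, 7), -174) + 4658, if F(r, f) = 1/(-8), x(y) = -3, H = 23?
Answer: 2198515/472 ≈ 4657.9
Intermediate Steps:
F(r, f) = -⅛
Q(s, Z) = (23 + s)/(-3 + Z) (Q(s, Z) = (s + 23)/(Z - 3) = (23 + s)/(-3 + Z))
Q(F(-11, 7), -174) + 4658 = (23 - ⅛)/(-3 - 174) + 4658 = (183/8)/(-177) + 4658 = -1/177*183/8 + 4658 = -61/472 + 4658 = 2198515/472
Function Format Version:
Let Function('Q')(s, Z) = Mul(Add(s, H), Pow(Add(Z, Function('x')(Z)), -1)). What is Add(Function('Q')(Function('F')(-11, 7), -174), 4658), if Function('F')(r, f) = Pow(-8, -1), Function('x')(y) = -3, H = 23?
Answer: Rational(2198515, 472) ≈ 4657.9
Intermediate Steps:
Function('F')(r, f) = Rational(-1, 8)
Function('Q')(s, Z) = Mul(Pow(Add(-3, Z), -1), Add(23, s)) (Function('Q')(s, Z) = Mul(Add(s, 23), Pow(Add(Z, -3), -1)) = Mul(Add(23, s), Pow(Add(-3, Z), -1)) = Mul(Pow(Add(-3, Z), -1), Add(23, s)))
Add(Function('Q')(Function('F')(-11, 7), -174), 4658) = Add(Mul(Pow(Add(-3, -174), -1), Add(23, Rational(-1, 8))), 4658) = Add(Mul(Pow(-177, -1), Rational(183, 8)), 4658) = Add(Mul(Rational(-1, 177), Rational(183, 8)), 4658) = Add(Rational(-61, 472), 4658) = Rational(2198515, 472)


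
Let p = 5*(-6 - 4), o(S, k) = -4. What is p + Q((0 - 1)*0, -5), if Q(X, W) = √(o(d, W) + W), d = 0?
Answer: -50 + 3*I ≈ -50.0 + 3.0*I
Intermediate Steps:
Q(X, W) = √(-4 + W)
p = -50 (p = 5*(-10) = -50)
p + Q((0 - 1)*0, -5) = -50 + √(-4 - 5) = -50 + √(-9) = -50 + 3*I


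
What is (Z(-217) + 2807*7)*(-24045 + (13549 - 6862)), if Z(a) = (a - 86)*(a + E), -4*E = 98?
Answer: -1611230313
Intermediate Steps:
E = -49/2 (E = -¼*98 = -49/2 ≈ -24.500)
Z(a) = (-86 + a)*(-49/2 + a) (Z(a) = (a - 86)*(a - 49/2) = (-86 + a)*(-49/2 + a))
(Z(-217) + 2807*7)*(-24045 + (13549 - 6862)) = ((2107 + (-217)² - 221/2*(-217)) + 2807*7)*(-24045 + (13549 - 6862)) = ((2107 + 47089 + 47957/2) + 19649)*(-24045 + 6687) = (146349/2 + 19649)*(-17358) = (185647/2)*(-17358) = -1611230313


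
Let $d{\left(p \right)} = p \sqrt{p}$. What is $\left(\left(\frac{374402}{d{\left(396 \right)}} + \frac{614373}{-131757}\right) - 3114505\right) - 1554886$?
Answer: $- \frac{205075188120}{43919} + \frac{187201 \sqrt{11}}{13068} \approx -4.6693 \cdot 10^{6}$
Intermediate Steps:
$d{\left(p \right)} = p^{\frac{3}{2}}$
$\left(\left(\frac{374402}{d{\left(396 \right)}} + \frac{614373}{-131757}\right) - 3114505\right) - 1554886 = \left(\left(\frac{374402}{396^{\frac{3}{2}}} + \frac{614373}{-131757}\right) - 3114505\right) - 1554886 = \left(\left(\frac{374402}{2376 \sqrt{11}} + 614373 \left(- \frac{1}{131757}\right)\right) - 3114505\right) - 1554886 = \left(\left(374402 \frac{\sqrt{11}}{26136} - \frac{204791}{43919}\right) - 3114505\right) - 1554886 = \left(\left(\frac{187201 \sqrt{11}}{13068} - \frac{204791}{43919}\right) - 3114505\right) - 1554886 = \left(\left(- \frac{204791}{43919} + \frac{187201 \sqrt{11}}{13068}\right) - 3114505\right) - 1554886 = \left(- \frac{136786149886}{43919} + \frac{187201 \sqrt{11}}{13068}\right) - 1554886 = - \frac{205075188120}{43919} + \frac{187201 \sqrt{11}}{13068}$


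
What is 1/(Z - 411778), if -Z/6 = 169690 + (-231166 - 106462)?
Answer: 1/595850 ≈ 1.6783e-6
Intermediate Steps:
Z = 1007628 (Z = -6*(169690 + (-231166 - 106462)) = -6*(169690 - 337628) = -6*(-167938) = 1007628)
1/(Z - 411778) = 1/(1007628 - 411778) = 1/595850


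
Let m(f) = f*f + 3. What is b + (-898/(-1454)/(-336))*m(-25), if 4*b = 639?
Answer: 2421280/15267 ≈ 158.60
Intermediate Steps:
b = 639/4 (b = (¼)*639 = 639/4 ≈ 159.75)
m(f) = 3 + f² (m(f) = f² + 3 = 3 + f²)
b + (-898/(-1454)/(-336))*m(-25) = 639/4 + (-898/(-1454)/(-336))*(3 + (-25)²) = 639/4 + (-898*(-1/1454)*(-1/336))*(3 + 625) = 639/4 + ((449/727)*(-1/336))*628 = 639/4 - 449/244272*628 = 639/4 - 70493/61068 = 2421280/15267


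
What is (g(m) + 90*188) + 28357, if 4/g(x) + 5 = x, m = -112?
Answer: 5297405/117 ≈ 45277.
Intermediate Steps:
g(x) = 4/(-5 + x)
(g(m) + 90*188) + 28357 = (4/(-5 - 112) + 90*188) + 28357 = (4/(-117) + 16920) + 28357 = (4*(-1/117) + 16920) + 28357 = (-4/117 + 16920) + 28357 = 1979636/117 + 28357 = 5297405/117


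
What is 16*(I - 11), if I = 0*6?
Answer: -176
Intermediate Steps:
I = 0
16*(I - 11) = 16*(0 - 11) = 16*(-11) = -176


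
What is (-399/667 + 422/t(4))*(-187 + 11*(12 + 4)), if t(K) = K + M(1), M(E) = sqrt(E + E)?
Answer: -6161705/4669 + 2321*sqrt(2)/7 ≈ -850.79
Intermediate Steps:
M(E) = sqrt(2)*sqrt(E) (M(E) = sqrt(2*E) = sqrt(2)*sqrt(E))
t(K) = K + sqrt(2) (t(K) = K + sqrt(2)*sqrt(1) = K + sqrt(2)*1 = K + sqrt(2))
(-399/667 + 422/t(4))*(-187 + 11*(12 + 4)) = (-399/667 + 422/(4 + sqrt(2)))*(-187 + 11*(12 + 4)) = (-399*1/667 + 422/(4 + sqrt(2)))*(-187 + 11*16) = (-399/667 + 422/(4 + sqrt(2)))*(-187 + 176) = (-399/667 + 422/(4 + sqrt(2)))*(-11) = 4389/667 - 4642/(4 + sqrt(2))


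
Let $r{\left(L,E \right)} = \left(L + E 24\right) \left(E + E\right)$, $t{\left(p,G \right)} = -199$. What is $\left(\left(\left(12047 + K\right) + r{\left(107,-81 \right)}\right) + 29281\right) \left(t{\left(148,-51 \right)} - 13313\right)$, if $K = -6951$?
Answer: $-4485592152$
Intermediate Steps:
$r{\left(L,E \right)} = 2 E \left(L + 24 E\right)$ ($r{\left(L,E \right)} = \left(L + 24 E\right) 2 E = 2 E \left(L + 24 E\right)$)
$\left(\left(\left(12047 + K\right) + r{\left(107,-81 \right)}\right) + 29281\right) \left(t{\left(148,-51 \right)} - 13313\right) = \left(\left(\left(12047 - 6951\right) + 2 \left(-81\right) \left(107 + 24 \left(-81\right)\right)\right) + 29281\right) \left(-199 - 13313\right) = \left(\left(5096 + 2 \left(-81\right) \left(107 - 1944\right)\right) + 29281\right) \left(-13512\right) = \left(\left(5096 + 2 \left(-81\right) \left(-1837\right)\right) + 29281\right) \left(-13512\right) = \left(\left(5096 + 297594\right) + 29281\right) \left(-13512\right) = \left(302690 + 29281\right) \left(-13512\right) = 331971 \left(-13512\right) = -4485592152$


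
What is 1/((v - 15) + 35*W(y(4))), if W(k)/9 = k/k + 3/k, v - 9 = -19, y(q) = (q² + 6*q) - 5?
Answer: 1/317 ≈ 0.0031546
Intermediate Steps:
y(q) = -5 + q² + 6*q
v = -10 (v = 9 - 19 = -10)
W(k) = 9 + 27/k (W(k) = 9*(k/k + 3/k) = 9*(1 + 3/k) = 9 + 27/k)
1/((v - 15) + 35*W(y(4))) = 1/((-10 - 15) + 35*(9 + 27/(-5 + 4² + 6*4))) = 1/(-25 + 35*(9 + 27/(-5 + 16 + 24))) = 1/(-25 + 35*(9 + 27/35)) = 1/(-25 + 35*(342/35)) = 1/(-25 + 342) = 1/317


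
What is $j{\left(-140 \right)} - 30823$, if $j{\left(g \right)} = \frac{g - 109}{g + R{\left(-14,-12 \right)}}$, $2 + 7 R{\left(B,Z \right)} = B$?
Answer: $- \frac{123285}{4} \approx -30821.0$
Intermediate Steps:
$R{\left(B,Z \right)} = - \frac{2}{7} + \frac{B}{7}$
$j{\left(g \right)} = \frac{-109 + g}{- \frac{16}{7} + g}$ ($j{\left(g \right)} = \frac{g - 109}{g + \left(- \frac{2}{7} + \frac{1}{7} \left(-14\right)\right)} = \frac{-109 + g}{g - \frac{16}{7}} = \frac{-109 + g}{- \frac{16}{7} + g}$)
$j{\left(-140 \right)} - 30823 = \frac{7 \left(-109 - 140\right)}{-16 + 7 \left(-140\right)} - 30823 = 7 \frac{1}{-16 - 980} \left(-249\right) - 30823 = 7 \frac{1}{-996} \left(-249\right) - 30823 = 7 \left(- \frac{1}{996}\right) \left(-249\right) - 30823 = \frac{7}{4} - 30823 = - \frac{123285}{4}$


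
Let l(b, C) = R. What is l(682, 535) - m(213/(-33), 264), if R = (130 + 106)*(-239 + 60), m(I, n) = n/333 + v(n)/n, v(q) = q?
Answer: -4689283/111 ≈ -42246.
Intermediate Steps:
m(I, n) = 1 + n/333 (m(I, n) = n/333 + n/n = n*(1/333) + 1 = n/333 + 1 = 1 + n/333)
R = -42244 (R = 236*(-179) = -42244)
l(b, C) = -42244
l(682, 535) - m(213/(-33), 264) = -42244 - (1 + (1/333)*264) = -42244 - (1 + 88/111) = -42244 - 1*199/111 = -42244 - 199/111 = -4689283/111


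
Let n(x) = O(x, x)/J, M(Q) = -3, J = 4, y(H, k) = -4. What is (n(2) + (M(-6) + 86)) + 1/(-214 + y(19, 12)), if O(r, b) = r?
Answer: 9101/109 ≈ 83.495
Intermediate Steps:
n(x) = x/4
(n(2) + (M(-6) + 86)) + 1/(-214 + y(19, 12)) = ((¼)*2 + (-3 + 86)) + 1/(-214 - 4) = (½ + 83) + 1/(-218) = 167/2 - 1/218 = 9101/109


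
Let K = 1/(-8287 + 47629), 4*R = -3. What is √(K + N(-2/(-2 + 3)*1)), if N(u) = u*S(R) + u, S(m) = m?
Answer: I*√193464285/19671 ≈ 0.70709*I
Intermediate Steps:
R = -¾ (R = (¼)*(-3) = -¾ ≈ -0.75000)
N(u) = u/4 (N(u) = u*(-¾) + u = -3*u/4 + u = u/4)
K = 1/39342 ≈ 2.5418e-5
√(K + N(-2/(-2 + 3)*1)) = √(1/39342 + (-2/(-2 + 3)*1)/4) = √(1/39342 + (-2/1*1)/4) = √(1/39342 + (-2*1*1)/4) = √(1/39342 + (-2*1)/4) = √(1/39342 + (¼)*(-2)) = √(1/39342 - ½) = √(-9835/19671) = I*√193464285/19671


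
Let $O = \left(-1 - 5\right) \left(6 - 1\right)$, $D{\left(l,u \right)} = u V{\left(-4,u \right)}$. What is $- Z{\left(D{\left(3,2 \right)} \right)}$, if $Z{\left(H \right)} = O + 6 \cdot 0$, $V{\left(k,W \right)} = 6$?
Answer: $30$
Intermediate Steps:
$D{\left(l,u \right)} = 6 u$ ($D{\left(l,u \right)} = u 6 = 6 u$)
$O = -30$ ($O = \left(-6\right) 5 = -30$)
$Z{\left(H \right)} = -30$ ($Z{\left(H \right)} = -30 + 6 \cdot 0 = -30 + 0 = -30$)
$- Z{\left(D{\left(3,2 \right)} \right)} = \left(-1\right) \left(-30\right) = 30$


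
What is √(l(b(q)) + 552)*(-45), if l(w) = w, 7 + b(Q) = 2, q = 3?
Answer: -45*√547 ≈ -1052.5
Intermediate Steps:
b(Q) = -5 (b(Q) = -7 + 2 = -5)
√(l(b(q)) + 552)*(-45) = √(-5 + 552)*(-45) = √547*(-45) = -45*√547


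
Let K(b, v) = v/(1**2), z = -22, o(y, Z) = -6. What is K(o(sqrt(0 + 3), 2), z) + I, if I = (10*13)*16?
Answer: 2058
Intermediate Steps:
K(b, v) = v (K(b, v) = v/1 = v*1 = v)
I = 2080 (I = 130*16 = 2080)
K(o(sqrt(0 + 3), 2), z) + I = -22 + 2080 = 2058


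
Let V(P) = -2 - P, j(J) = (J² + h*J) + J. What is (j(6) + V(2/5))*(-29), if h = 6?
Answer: -10962/5 ≈ -2192.4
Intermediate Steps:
j(J) = J² + 7*J (j(J) = (J² + 6*J) + J = J² + 7*J)
(j(6) + V(2/5))*(-29) = (6*(7 + 6) + (-2 - 2/5))*(-29) = (6*13 + (-2 - 2/5))*(-29) = (78 + (-2 - 1*⅖))*(-29) = (78 + (-2 - ⅖))*(-29) = (78 - 12/5)*(-29) = (378/5)*(-29) = -10962/5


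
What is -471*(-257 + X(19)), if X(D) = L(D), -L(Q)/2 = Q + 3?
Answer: 141771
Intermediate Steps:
L(Q) = -6 - 2*Q (L(Q) = -2*(Q + 3) = -2*(3 + Q) = -6 - 2*Q)
X(D) = -6 - 2*D
-471*(-257 + X(19)) = -471*(-257 + (-6 - 2*19)) = -471*(-257 + (-6 - 38)) = -471*(-257 - 44) = -471*(-301) = 141771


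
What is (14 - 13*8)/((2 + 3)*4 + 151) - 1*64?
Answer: -1226/19 ≈ -64.526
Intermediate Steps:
(14 - 13*8)/((2 + 3)*4 + 151) - 1*64 = (14 - 104)/(5*4 + 151) - 64 = -90/(20 + 151) - 64 = -90/171 - 64 = -90*1/171 - 64 = -10/19 - 64 = -1226/19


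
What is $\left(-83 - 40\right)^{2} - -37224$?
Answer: $52353$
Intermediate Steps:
$\left(-83 - 40\right)^{2} - -37224 = \left(-123\right)^{2} + 37224 = 15129 + 37224 = 52353$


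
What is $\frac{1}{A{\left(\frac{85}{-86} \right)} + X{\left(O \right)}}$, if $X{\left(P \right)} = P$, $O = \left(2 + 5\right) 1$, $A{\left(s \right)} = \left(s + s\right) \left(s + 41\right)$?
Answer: $- \frac{3698}{266599} \approx -0.013871$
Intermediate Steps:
$A{\left(s \right)} = 2 s \left(41 + s\right)$
$O = 7$ ($O = 7 \cdot 1 = 7$)
$\frac{1}{A{\left(\frac{85}{-86} \right)} + X{\left(O \right)}} = \frac{1}{2 \frac{85}{-86} \left(41 + \frac{85}{-86}\right) + 7} = \frac{1}{2 \cdot 85 \left(- \frac{1}{86}\right) \left(41 + 85 \left(- \frac{1}{86}\right)\right) + 7} = \frac{1}{2 \left(- \frac{85}{86}\right) \left(41 - \frac{85}{86}\right) + 7} = \frac{1}{2 \left(- \frac{85}{86}\right) \frac{3441}{86} + 7} = \frac{1}{- \frac{292485}{3698} + 7} = \frac{1}{- \frac{266599}{3698}} = - \frac{3698}{266599}$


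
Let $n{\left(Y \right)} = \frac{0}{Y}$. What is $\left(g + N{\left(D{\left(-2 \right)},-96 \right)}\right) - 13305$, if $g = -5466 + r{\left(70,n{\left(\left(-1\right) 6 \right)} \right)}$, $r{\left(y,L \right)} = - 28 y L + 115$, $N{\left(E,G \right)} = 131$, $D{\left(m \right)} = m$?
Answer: $-18525$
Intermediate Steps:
$n{\left(Y \right)} = 0$
$r{\left(y,L \right)} = 115 - 28 L y$ ($r{\left(y,L \right)} = - 28 L y + 115 = 115 - 28 L y$)
$g = -5351$ ($g = -5466 + \left(115 - 0 \cdot 70\right) = -5466 + \left(115 + 0\right) = -5466 + 115 = -5351$)
$\left(g + N{\left(D{\left(-2 \right)},-96 \right)}\right) - 13305 = \left(-5351 + 131\right) - 13305 = -5220 - 13305 = -18525$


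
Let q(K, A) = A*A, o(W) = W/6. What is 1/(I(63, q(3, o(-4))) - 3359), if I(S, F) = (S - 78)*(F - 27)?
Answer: -3/8882 ≈ -0.00033776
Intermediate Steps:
o(W) = W/6 (o(W) = W*(⅙) = W/6)
q(K, A) = A²
I(S, F) = (-78 + S)*(-27 + F)
1/(I(63, q(3, o(-4))) - 3359) = 1/((2106 - 78*((⅙)*(-4))² - 27*63 + ((⅙)*(-4))²*63) - 3359) = 1/((2106 - 78*(-⅔)² - 1701 + (-⅔)²*63) - 3359) = 1/((2106 - 78*4/9 - 1701 + (4/9)*63) - 3359) = 1/((2106 - 104/3 - 1701 + 28) - 3359) = 1/(1195/3 - 3359) = 1/(-8882/3) = -3/8882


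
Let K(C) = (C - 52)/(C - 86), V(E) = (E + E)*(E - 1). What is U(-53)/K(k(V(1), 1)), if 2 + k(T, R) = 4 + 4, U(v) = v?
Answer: -2120/23 ≈ -92.174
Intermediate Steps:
V(E) = 2*E*(-1 + E) (V(E) = (2*E)*(-1 + E) = 2*E*(-1 + E))
k(T, R) = 6 (k(T, R) = -2 + (4 + 4) = -2 + 8 = 6)
K(C) = (-52 + C)/(-86 + C)
U(-53)/K(k(V(1), 1)) = -53*(-86 + 6)/(-52 + 6) = -53/(-46/(-80)) = -53/((-1/80*(-46))) = -53/23/40 = -53*40/23 = -2120/23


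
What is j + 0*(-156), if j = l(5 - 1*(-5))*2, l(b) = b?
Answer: 20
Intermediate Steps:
j = 20 (j = (5 - 1*(-5))*2 = (5 + 5)*2 = 10*2 = 20)
j + 0*(-156) = 20 + 0*(-156) = 20 + 0 = 20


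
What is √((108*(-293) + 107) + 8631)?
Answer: I*√22906 ≈ 151.35*I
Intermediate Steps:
√((108*(-293) + 107) + 8631) = √((-31644 + 107) + 8631) = √(-31537 + 8631) = √(-22906) = I*√22906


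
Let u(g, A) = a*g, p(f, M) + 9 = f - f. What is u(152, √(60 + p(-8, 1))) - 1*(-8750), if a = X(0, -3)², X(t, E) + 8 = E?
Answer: 27142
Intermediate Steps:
p(f, M) = -9 (p(f, M) = -9 + (f - f) = -9 + 0 = -9)
X(t, E) = -8 + E
a = 121 (a = (-8 - 3)² = (-11)² = 121)
u(g, A) = 121*g
u(152, √(60 + p(-8, 1))) - 1*(-8750) = 121*152 - 1*(-8750) = 18392 + 8750 = 27142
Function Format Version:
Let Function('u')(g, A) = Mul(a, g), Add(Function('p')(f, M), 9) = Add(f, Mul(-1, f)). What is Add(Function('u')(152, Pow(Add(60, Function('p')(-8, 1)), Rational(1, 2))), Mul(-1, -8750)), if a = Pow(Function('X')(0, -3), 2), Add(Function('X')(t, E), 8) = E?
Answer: 27142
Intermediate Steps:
Function('p')(f, M) = -9 (Function('p')(f, M) = Add(-9, Add(f, Mul(-1, f))) = Add(-9, 0) = -9)
Function('X')(t, E) = Add(-8, E)
a = 121 (a = Pow(Add(-8, -3), 2) = Pow(-11, 2) = 121)
Function('u')(g, A) = Mul(121, g)
Add(Function('u')(152, Pow(Add(60, Function('p')(-8, 1)), Rational(1, 2))), Mul(-1, -8750)) = Add(Mul(121, 152), Mul(-1, -8750)) = Add(18392, 8750) = 27142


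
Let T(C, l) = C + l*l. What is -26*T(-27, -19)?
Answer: -8684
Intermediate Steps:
T(C, l) = C + l²
-26*T(-27, -19) = -26*(-27 + (-19)²) = -26*(-27 + 361) = -26*334 = -8684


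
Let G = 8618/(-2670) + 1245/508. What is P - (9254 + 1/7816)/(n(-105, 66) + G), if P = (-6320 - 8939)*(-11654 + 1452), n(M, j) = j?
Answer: 13454940582463382251/86431248782 ≈ 1.5567e+8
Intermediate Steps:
G = -526897/678180 (G = 8618*(-1/2670) + 1245*(1/508) = -4309/1335 + 1245/508 = -526897/678180 ≈ -0.77693)
P = 155672318 (P = -15259*(-10202) = 155672318)
P - (9254 + 1/7816)/(n(-105, 66) + G) = 155672318 - (9254 + 1/7816)/(66 - 526897/678180) = 155672318 - (9254 + 1/7816)/44232983/678180 = 155672318 - 72329265*678180/(7816*44232983) = 155672318 - 1*12263065234425/86431248782 = 155672318 - 12263065234425/86431248782 = 13454940582463382251/86431248782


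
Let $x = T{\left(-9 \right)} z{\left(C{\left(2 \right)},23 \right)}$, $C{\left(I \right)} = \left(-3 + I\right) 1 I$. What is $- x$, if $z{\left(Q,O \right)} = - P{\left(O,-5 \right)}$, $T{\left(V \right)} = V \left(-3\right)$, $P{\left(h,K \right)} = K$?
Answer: $-135$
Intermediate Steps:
$T{\left(V \right)} = - 3 V$
$C{\left(I \right)} = I \left(-3 + I\right)$ ($C{\left(I \right)} = \left(-3 + I\right) I = I \left(-3 + I\right)$)
$z{\left(Q,O \right)} = 5$ ($z{\left(Q,O \right)} = \left(-1\right) \left(-5\right) = 5$)
$x = 135$ ($x = \left(-3\right) \left(-9\right) 5 = 27 \cdot 5 = 135$)
$- x = \left(-1\right) 135 = -135$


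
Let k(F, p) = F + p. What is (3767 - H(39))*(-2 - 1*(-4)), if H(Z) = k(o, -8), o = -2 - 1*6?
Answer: 7566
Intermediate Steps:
o = -8 (o = -2 - 6 = -8)
H(Z) = -16 (H(Z) = -8 - 8 = -16)
(3767 - H(39))*(-2 - 1*(-4)) = (3767 - 1*(-16))*(-2 - 1*(-4)) = (3767 + 16)*(-2 + 4) = 3783*2 = 7566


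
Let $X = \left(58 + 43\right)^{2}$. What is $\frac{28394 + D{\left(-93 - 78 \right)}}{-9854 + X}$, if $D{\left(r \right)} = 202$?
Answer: $\frac{28596}{347} \approx 82.409$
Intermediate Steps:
$X = 10201$ ($X = 101^{2} = 10201$)
$\frac{28394 + D{\left(-93 - 78 \right)}}{-9854 + X} = \frac{28394 + 202}{-9854 + 10201} = \frac{28596}{347}$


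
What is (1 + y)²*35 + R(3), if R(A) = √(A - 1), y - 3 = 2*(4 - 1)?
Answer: 3500 + √2 ≈ 3501.4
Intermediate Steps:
y = 9 (y = 3 + 2*(4 - 1) = 3 + 2*3 = 3 + 6 = 9)
R(A) = √(-1 + A)
(1 + y)²*35 + R(3) = (1 + 9)²*35 + √(-1 + 3) = 10²*35 + √2 = 100*35 + √2 = 3500 + √2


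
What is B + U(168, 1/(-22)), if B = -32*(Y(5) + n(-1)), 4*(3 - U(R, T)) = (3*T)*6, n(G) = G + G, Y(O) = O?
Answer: -4083/44 ≈ -92.795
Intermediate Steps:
n(G) = 2*G
U(R, T) = 3 - 9*T/2 (U(R, T) = 3 - 3*T*6/4 = 3 - 9*T/2)
B = -96 (B = -32*(5 + 2*(-1)) = -32*(5 - 2) = -32*3 = -96)
B + U(168, 1/(-22)) = -96 + (3 - 9/2/(-22)) = -96 + (3 - 9/2*(-1/22)) = -96 + (3 + 9/44) = -96 + 141/44 = -4083/44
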